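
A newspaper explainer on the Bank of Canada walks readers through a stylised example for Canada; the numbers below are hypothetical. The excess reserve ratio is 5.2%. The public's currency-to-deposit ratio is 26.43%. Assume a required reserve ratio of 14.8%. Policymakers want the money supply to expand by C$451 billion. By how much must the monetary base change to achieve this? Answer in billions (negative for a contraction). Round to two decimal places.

The money multiplier is m = (1 + c) / (rr + e + c) = (1 + 0.2643) / (0.148 + 0.052 + 0.2643) ≈ 2.723024.
ΔMB = ΔM / m = (+451) / 2.723024 ≈ 165.6247 billion.

C$165.62 billion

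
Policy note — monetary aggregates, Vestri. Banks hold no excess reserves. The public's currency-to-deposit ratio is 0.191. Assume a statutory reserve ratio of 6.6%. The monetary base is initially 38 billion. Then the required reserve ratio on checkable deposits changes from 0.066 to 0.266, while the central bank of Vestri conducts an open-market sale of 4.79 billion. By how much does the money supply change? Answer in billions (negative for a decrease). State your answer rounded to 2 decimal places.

Before: m₁ = (1 + 0.191) / (0.066 + 0.191) ≈ 4.63424, MB₁ = 38, so M₁ = 4.63424 × 38 ≈ 176.1011 billion.
After: m₂ = (1 + 0.191) / (0.266 + 0.191) ≈ 2.60613, MB₂ = 38 − 4.79 = 33.21, so M₂ = 2.60613 × 33.21 ≈ 86.5496 billion.
ΔM = M₂ − M₁ = 86.5496 − 176.1011 = -89.5515 billion.

-89.55 billion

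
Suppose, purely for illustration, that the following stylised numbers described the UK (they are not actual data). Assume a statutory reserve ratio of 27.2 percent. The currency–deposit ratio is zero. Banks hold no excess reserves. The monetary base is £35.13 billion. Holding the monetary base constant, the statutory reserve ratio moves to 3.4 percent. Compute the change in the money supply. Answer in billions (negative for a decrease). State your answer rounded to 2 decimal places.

£904.08 billion

Initially m₁ = 1 / (0.272) ≈ 3.67647, so M₁ = 3.67647 × 35.13 ≈ 129.1544 billion.
After the change m₂ = 1 / (0.034) ≈ 29.41176, so M₂ = 29.41176 × 35.13 ≈ 1033.2351 billion.
ΔM = M₂ − M₁ = 1033.2351 − 129.1544 = 904.0807 billion.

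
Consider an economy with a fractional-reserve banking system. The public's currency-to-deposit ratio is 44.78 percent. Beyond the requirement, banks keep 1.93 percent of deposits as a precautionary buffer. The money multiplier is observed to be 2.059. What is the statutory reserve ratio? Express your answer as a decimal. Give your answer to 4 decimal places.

Using m = 2.059. Since m = (1 + c)/(c + rr + e), the denominator satisfies c + rr + e = (1 + c)/m = (1 + 0.4478) / 2.059 ≈ 0.703157.
With c = 0.4478 and e = 0.0193, the statutory reserve ratio is 0.703157 − 0.4478 − 0.0193 = 0.236057.

0.2361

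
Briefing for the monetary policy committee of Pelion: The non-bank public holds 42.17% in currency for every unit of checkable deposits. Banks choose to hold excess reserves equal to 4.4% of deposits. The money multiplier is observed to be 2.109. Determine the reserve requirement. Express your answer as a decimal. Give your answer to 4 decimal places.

Using m = 2.109. Since m = (1 + c)/(c + rr + e), the denominator satisfies c + rr + e = (1 + c)/m = (1 + 0.4217) / 2.109 ≈ 0.674111.
With c = 0.4217 and e = 0.044, the reserve requirement is 0.674111 − 0.4217 − 0.044 = 0.208411.

0.2084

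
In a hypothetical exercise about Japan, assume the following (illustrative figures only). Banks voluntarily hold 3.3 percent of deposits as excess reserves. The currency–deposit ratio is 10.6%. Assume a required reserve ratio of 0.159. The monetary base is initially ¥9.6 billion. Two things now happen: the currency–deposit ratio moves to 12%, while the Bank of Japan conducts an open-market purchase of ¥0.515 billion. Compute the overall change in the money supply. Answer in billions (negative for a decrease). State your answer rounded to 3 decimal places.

Before: m₁ = (1 + 0.106) / (0.159 + 0.033 + 0.106) ≈ 3.711409, MB₁ = 9.6, so M₁ = 3.711409 × 9.6 ≈ 35.6295 billion.
After: m₂ = (1 + 0.12) / (0.159 + 0.033 + 0.12) ≈ 3.589744, MB₂ = 9.6 + 0.515 = 10.115, so M₂ = 3.589744 × 10.115 ≈ 36.3103 billion.
ΔM = M₂ − M₁ = 36.3103 − 35.6295 = 0.6808 billion.

¥0.681 billion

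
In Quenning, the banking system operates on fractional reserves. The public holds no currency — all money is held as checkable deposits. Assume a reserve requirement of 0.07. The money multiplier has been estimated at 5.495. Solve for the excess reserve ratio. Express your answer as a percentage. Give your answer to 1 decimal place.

11.2%

Using m = 5.495. Since m = (1 + c)/(c + rr + e), the denominator satisfies c + rr + e = (1 + c)/m = (1 + 0) / 5.495 ≈ 0.181984.
With c = 0 and rr = 0.07, the excess reserve ratio is 0.181984 − 0 − 0.07 = 0.111984.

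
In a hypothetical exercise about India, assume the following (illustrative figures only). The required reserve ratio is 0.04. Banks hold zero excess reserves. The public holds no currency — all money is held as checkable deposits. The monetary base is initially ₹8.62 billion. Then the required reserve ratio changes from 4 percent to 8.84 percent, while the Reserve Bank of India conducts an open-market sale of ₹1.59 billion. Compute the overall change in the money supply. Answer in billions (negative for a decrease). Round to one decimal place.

Before: m₁ = 1 / (0.04) = 25, MB₁ = 8.62, so M₁ = 25 × 8.62 = 215.5 billion.
After: m₂ = 1 / (0.0884) ≈ 11.3122, MB₂ = 8.62 − 1.59 = 7.03, so M₂ = 11.3122 × 7.03 ≈ 79.5248 billion.
ΔM = M₂ − M₁ = 79.5248 − 215.5 = -135.9752 billion.

-136.0 billion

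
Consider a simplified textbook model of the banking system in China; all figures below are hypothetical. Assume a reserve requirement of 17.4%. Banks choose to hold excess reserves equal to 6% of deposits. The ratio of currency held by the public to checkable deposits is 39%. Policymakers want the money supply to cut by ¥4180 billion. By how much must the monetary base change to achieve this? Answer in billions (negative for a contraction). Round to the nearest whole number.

The money multiplier is m = (1 + c) / (rr + e + c) = (1 + 0.39) / (0.174 + 0.06 + 0.39) ≈ 2.22756.
ΔMB = ΔM / m = (−4180) / 2.22756 ≈ -1876.4927 billion.

-1876 billion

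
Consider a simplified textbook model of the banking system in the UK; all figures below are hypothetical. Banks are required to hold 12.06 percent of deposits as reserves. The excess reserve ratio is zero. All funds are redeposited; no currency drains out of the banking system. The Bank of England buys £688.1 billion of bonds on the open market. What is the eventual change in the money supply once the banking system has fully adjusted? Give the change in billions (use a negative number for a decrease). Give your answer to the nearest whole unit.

£5706 billion

The simple money multiplier is m = 1/rr = 1/0.1206 ≈ 8.2919.
An open-market purchase increases the monetary base by 688.1 billion, so ΔM = m × ΔMB = 8.2919 × 688.1 ≈ 5705.6564 billion.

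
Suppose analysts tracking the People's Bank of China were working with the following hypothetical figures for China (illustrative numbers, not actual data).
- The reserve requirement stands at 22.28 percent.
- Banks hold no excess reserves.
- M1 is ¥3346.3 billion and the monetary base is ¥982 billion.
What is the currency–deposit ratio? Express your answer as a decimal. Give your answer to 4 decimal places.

0.1000

Using m = M/MB = 3346.3/982 ≈ 3.407637. From m = (1 + c)/(c + rr + e), rearranging gives 1 + c = m·(c + rr + e), so c·(1 − m) = m·(rr + e) − 1.
Hence c = [m·(rr + e) − 1]/(1 − m) = [3.407637 × (0.2228 + 0) − 1] / (1 − 3.407637) ≈ 0.100006.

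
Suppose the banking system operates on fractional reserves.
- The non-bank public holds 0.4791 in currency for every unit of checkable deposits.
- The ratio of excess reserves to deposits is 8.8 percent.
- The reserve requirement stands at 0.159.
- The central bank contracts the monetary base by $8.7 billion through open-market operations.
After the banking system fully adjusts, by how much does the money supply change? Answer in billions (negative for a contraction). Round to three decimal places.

-17.722 billion

The money multiplier is m = (1 + c) / (rr + e + c) = (1 + 0.4791) / (0.159 + 0.088 + 0.4791) ≈ 2.03705.
The sale removes 8.7 billion of base, so ΔM = m × ΔMB = 2.03705 × (−8.7) ≈ -17.7223 billion.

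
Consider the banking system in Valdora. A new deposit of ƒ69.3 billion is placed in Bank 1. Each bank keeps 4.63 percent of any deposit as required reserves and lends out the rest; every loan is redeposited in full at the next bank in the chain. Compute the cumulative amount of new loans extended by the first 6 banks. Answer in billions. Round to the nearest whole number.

Bank i lends (1 − rr)^i of the original deposit: Bank 1 lends 69.3·0.9537 ≈ 66.0914, Bank 2 lends 69.3·0.9537² ≈ 63.0314, and so on.
Summing a geometric series: total = 69.3·[0.9537·(1 − 0.9537^6) / (1 − 0.9537)] ≈ 353.3850 billion.

ƒ353 billion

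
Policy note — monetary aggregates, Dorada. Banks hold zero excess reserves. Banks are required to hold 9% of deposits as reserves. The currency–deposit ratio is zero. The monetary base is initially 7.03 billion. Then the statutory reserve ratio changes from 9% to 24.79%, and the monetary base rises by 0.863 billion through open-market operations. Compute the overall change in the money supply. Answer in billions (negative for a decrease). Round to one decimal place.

-46.3 billion

Before: m₁ = 1 / (0.09) ≈ 11.1111, MB₁ = 7.03, so M₁ = 11.1111 × 7.03 ≈ 78.111 billion.
After: m₂ = 1 / (0.2479) ≈ 4.0339, MB₂ = 7.03 + 0.863 = 7.893, so M₂ = 4.0339 × 7.893 ≈ 31.8396 billion.
ΔM = M₂ − M₁ = 31.8396 − 78.111 = -46.2714 billion.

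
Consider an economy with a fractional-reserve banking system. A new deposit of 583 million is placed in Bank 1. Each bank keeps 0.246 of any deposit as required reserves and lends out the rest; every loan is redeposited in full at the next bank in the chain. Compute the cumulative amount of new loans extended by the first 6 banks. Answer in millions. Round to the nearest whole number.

1459 million

Bank i lends (1 − rr)^i of the original deposit: Bank 1 lends 583·0.7540 = 439.5820, Bank 2 lends 583·0.7540² ≈ 331.4448, and so on.
Summing a geometric series: total = 583·[0.7540·(1 − 0.7540^6) / (1 − 0.7540)] ≈ 1458.5718 million.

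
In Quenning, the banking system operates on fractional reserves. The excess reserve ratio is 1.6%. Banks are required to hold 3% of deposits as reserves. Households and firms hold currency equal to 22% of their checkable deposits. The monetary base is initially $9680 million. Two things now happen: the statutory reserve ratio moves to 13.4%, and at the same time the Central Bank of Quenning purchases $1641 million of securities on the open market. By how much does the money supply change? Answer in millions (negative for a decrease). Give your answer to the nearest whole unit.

Before: m₁ = (1 + 0.22) / (0.03 + 0.016 + 0.22) ≈ 4.586466, MB₁ = 9680, so M₁ = 4.586466 × 9680 ≈ 44396.9909 million.
After: m₂ = (1 + 0.22) / (0.134 + 0.016 + 0.22) ≈ 3.297297, MB₂ = 9680 + 1641 = 11321, so M₂ = 3.297297 × 11321 ≈ 37328.6993 million.
ΔM = M₂ − M₁ = 37328.6993 − 44396.9909 = -7068.2916 million.

-7068 million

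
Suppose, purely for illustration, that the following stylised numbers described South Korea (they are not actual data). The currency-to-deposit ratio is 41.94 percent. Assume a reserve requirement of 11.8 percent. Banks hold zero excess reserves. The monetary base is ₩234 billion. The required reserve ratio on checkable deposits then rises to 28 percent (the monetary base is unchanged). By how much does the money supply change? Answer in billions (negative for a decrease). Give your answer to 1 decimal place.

-143.2 billion

Initially m₁ = (1 + 0.4194) / (0.118 + 0.4194) ≈ 2.64124, so M₁ = 2.64124 × 234 ≈ 618.0502 billion.
After the change m₂ = (1 + 0.4194) / (0.28 + 0.4194) ≈ 2.02945, so M₂ = 2.02945 × 234 = 474.8913 billion.
ΔM = M₂ − M₁ = 474.8913 − 618.0502 = -143.1589 billion.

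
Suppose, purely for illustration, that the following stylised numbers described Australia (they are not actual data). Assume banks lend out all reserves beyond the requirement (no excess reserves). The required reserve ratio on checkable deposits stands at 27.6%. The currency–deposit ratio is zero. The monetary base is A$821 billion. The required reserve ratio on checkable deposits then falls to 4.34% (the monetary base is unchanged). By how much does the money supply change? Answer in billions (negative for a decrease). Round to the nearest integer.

Initially m₁ = 1 / (0.276) ≈ 3.6232, so M₁ = 3.6232 × 821 = 2974.6472 billion.
After the change m₂ = 1 / (0.0434) ≈ 23.0415, so M₂ = 23.0415 × 821 = 18917.0715 billion.
ΔM = M₂ − M₁ = 18917.0715 − 2974.6472 = 15942.4243 billion.

A$15942 billion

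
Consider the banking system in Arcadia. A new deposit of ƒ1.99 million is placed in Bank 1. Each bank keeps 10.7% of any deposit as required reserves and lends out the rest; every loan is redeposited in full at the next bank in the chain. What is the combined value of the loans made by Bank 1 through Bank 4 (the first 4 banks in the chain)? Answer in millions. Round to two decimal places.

Bank i lends (1 − rr)^i of the original deposit: Bank 1 lends 1.99·0.8930 ≈ 1.7771, Bank 2 lends 1.99·0.8930² ≈ 1.5869, and so on.
Summing a geometric series: total = 1.99·[0.8930·(1 − 0.8930^4) / (1 − 0.8930)] ≈ 6.0466 million.

ƒ6.05 million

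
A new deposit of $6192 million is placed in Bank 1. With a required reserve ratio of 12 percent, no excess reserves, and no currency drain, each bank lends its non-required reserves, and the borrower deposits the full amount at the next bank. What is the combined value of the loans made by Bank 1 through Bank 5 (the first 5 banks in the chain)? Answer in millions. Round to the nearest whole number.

Bank i lends (1 − rr)^i of the original deposit: Bank 1 lends 6192·0.8800 = 5448.9600, Bank 2 lends 6192·0.8800² = 4795.0848, and so on.
Summing a geometric series: total = 6192·[0.8800·(1 − 0.8800^5) / (1 − 0.8800)] ≈ 21444.7491 million.

$21445 million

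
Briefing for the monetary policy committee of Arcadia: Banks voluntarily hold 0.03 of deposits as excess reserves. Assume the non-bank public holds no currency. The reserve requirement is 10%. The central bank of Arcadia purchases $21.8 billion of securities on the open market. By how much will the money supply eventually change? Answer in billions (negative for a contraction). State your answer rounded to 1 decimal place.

$167.7 billion

The money multiplier is m = 1 / (rr + e) = 1 / (0.1 + 0.03) ≈ 7.6923.
The purchase adds 21.8 billion of base, so ΔM = m × ΔMB = 7.6923 × (+21.8) ≈ 167.6921 billion.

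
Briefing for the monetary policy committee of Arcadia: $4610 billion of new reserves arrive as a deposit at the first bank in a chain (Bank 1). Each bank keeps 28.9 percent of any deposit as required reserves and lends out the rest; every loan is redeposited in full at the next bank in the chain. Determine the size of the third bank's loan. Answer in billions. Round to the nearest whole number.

$1657 billion

Each bank lends a fraction (1 − rr) = 0.7110 of the deposit it receives, so Bank 3 receives 4610·0.7110^2 and lends 4610·0.7110^3 ≈ 1656.9512 billion.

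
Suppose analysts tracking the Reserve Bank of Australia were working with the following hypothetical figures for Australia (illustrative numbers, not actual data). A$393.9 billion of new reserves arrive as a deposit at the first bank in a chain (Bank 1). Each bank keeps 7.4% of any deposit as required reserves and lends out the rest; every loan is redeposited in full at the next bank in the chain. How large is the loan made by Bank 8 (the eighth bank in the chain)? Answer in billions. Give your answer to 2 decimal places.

A$212.95 billion

Each bank lends a fraction (1 − rr) = 0.9260 of the deposit it receives, so Bank 8 receives 393.9·0.9260^7 and lends 393.9·0.9260^8 ≈ 212.9482 billion.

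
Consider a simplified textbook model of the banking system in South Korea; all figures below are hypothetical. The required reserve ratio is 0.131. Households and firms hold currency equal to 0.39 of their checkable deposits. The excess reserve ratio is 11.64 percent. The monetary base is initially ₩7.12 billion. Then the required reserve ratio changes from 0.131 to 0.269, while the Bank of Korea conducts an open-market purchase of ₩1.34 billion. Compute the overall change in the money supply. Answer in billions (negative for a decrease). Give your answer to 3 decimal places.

Before: m₁ = (1 + 0.39) / (0.131 + 0.1164 + 0.39) ≈ 2.18073, MB₁ = 7.12, so M₁ = 2.18073 × 7.12 ≈ 15.5268 billion.
After: m₂ = (1 + 0.39) / (0.269 + 0.1164 + 0.39) ≈ 1.79262, MB₂ = 7.12 + 1.34 = 8.46, so M₂ = 1.79262 × 8.46 ≈ 15.1656 billion.
ΔM = M₂ − M₁ = 15.1656 − 15.5268 = -0.3612 billion.

-0.361 billion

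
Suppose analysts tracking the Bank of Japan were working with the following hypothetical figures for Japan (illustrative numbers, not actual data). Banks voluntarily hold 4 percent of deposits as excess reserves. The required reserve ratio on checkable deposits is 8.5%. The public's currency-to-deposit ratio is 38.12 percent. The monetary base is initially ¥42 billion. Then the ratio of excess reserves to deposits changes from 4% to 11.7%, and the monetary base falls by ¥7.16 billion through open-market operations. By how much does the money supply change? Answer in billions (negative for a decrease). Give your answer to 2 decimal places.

-32.09 billion

Before: m₁ = (1 + 0.3812) / (0.085 + 0.04 + 0.3812) ≈ 2.72857, MB₁ = 42, so M₁ = 2.72857 × 42 ≈ 114.5999 billion.
After: m₂ = (1 + 0.3812) / (0.085 + 0.117 + 0.3812) ≈ 2.36831, MB₂ = 42 − 7.16 = 34.84, so M₂ = 2.36831 × 34.84 ≈ 82.5119 billion.
ΔM = M₂ − M₁ = 82.5119 − 114.5999 = -32.088 billion.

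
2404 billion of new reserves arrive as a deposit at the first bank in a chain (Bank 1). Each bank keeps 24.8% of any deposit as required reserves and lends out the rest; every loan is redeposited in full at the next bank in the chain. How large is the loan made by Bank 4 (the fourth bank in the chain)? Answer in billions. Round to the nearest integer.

769 billion

Each bank lends a fraction (1 − rr) = 0.7520 of the deposit it receives, so Bank 4 receives 2404·0.7520^3 and lends 2404·0.7520^4 ≈ 768.7866 billion.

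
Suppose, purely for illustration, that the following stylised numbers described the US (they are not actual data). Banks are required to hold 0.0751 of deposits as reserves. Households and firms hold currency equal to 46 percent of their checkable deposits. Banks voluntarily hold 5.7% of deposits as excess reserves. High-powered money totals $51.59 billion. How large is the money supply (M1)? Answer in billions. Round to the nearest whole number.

The money multiplier is m = (1 + c) / (rr + e + c) = (1 + 0.46) / (0.0751 + 0.057 + 0.46) ≈ 2.4658.
So M = m × MB = 2.4658 × 51.59 ≈ 127.2106 billion.

$127 billion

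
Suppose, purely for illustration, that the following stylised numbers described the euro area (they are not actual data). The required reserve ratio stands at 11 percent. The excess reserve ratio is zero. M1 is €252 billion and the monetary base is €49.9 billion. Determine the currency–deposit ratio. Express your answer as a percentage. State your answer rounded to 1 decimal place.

Using m = M/MB = 252/49.9 ≈ 5.050100. From m = (1 + c)/(c + rr + e), rearranging gives 1 + c = m·(c + rr + e), so c·(1 − m) = m·(rr + e) − 1.
Hence c = [m·(rr + e) − 1]/(1 − m) = [5.050100 × (0.11 + 0) − 1] / (1 − 5.050100) ≈ 0.109748.

11.0%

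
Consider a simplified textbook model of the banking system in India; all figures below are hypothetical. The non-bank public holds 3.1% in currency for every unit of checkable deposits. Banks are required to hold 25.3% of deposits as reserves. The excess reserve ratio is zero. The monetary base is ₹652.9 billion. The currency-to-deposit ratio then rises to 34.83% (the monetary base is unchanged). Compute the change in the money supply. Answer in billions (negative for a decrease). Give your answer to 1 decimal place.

Initially m₁ = (1 + 0.031) / (0.253 + 0.031) ≈ 3.63028, so M₁ = 3.63028 × 652.9 ≈ 2370.2098 billion.
After the change m₂ = (1 + 0.3483) / (0.253 + 0.3483) ≈ 2.24231, so M₂ = 2.24231 × 652.9 ≈ 1464.0042 billion.
ΔM = M₂ − M₁ = 1464.0042 − 2370.2098 = -906.2056 billion.

-906.2 billion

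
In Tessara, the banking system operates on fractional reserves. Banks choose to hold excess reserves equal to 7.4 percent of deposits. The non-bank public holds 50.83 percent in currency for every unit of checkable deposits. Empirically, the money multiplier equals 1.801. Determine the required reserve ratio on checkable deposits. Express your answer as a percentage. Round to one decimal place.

25.5%

Using m = 1.801. Since m = (1 + c)/(c + rr + e), the denominator satisfies c + rr + e = (1 + c)/m = (1 + 0.5083) / 1.801 ≈ 0.837479.
With c = 0.5083 and e = 0.074, the required reserve ratio on checkable deposits is 0.837479 − 0.5083 − 0.074 = 0.255179.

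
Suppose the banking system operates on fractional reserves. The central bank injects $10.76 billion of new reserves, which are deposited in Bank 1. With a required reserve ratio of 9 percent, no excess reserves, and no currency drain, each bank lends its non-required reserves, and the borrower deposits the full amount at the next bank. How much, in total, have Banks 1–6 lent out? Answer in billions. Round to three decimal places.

Bank i lends (1 − rr)^i of the original deposit: Bank 1 lends 10.76·0.9100 = 9.7916, Bank 2 lends 10.76·0.9100² ≈ 8.9104, and so on.
Summing a geometric series: total = 10.76·[0.9100·(1 − 0.9100^6) / (1 − 0.9100)] ≈ 47.0139 billion.

$47.014 billion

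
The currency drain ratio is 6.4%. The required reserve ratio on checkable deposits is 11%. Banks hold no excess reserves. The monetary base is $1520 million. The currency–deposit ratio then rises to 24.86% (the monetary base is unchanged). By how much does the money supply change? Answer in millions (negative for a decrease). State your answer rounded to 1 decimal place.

Initially m₁ = (1 + 0.064) / (0.11 + 0.064) ≈ 6.114943, so M₁ = 6.114943 × 1520 ≈ 9294.7134 million.
After the change m₂ = (1 + 0.2486) / (0.11 + 0.2486) ≈ 3.481874, so M₂ = 3.481874 × 1520 ≈ 5292.4485 million.
ΔM = M₂ − M₁ = 5292.4485 − 9294.7134 = -4002.2649 million.

-4002.3 million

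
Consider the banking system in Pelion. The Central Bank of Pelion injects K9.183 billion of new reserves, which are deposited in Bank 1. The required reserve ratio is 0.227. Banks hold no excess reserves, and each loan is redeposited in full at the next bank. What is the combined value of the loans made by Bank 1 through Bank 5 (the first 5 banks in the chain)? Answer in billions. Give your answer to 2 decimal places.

K22.64 billion

Bank i lends (1 − rr)^i of the original deposit: Bank 1 lends 9.183·0.7730 ≈ 7.0985, Bank 2 lends 9.183·0.7730² ≈ 5.4871, and so on.
Summing a geometric series: total = 9.183·[0.7730·(1 − 0.7730^5) / (1 − 0.7730)] ≈ 22.6402 billion.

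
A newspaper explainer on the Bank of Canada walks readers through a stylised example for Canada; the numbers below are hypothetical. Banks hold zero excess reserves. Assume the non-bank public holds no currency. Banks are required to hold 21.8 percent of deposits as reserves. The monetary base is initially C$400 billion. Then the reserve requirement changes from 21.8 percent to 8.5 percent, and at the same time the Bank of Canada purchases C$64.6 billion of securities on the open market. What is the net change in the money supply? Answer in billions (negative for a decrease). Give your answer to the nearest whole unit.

C$3631 billion

Before: m₁ = 1 / (0.218) ≈ 4.5872, MB₁ = 400, so M₁ = 4.5872 × 400 = 1834.88 billion.
After: m₂ = 1 / (0.085) ≈ 11.7647, MB₂ = 400 + 64.6 = 464.6, so M₂ = 11.7647 × 464.6 ≈ 5465.8796 billion.
ΔM = M₂ − M₁ = 5465.8796 − 1834.88 = 3630.9996 billion.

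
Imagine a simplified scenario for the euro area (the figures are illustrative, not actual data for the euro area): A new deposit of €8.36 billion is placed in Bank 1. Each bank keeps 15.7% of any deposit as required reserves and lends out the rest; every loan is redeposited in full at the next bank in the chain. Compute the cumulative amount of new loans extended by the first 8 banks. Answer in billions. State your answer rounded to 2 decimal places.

Bank i lends (1 − rr)^i of the original deposit: Bank 1 lends 8.36·0.8430 ≈ 7.0475, Bank 2 lends 8.36·0.8430² ≈ 5.9410, and so on.
Summing a geometric series: total = 8.36·[0.8430·(1 − 0.8430^8) / (1 − 0.8430)] ≈ 33.4397 billion.

€33.44 billion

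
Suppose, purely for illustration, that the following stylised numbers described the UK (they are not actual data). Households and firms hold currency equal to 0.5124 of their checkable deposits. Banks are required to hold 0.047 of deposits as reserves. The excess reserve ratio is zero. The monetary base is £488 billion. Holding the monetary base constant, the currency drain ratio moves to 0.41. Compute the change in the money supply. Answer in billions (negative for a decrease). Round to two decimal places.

Initially m₁ = (1 + 0.5124) / (0.047 + 0.5124) ≈ 2.703611, so M₁ = 2.703611 × 488 ≈ 1319.3622 billion.
After the change m₂ = (1 + 0.41) / (0.047 + 0.41) ≈ 3.085339, so M₂ = 3.085339 × 488 ≈ 1505.6454 billion.
ΔM = M₂ − M₁ = 1505.6454 − 1319.3622 = 186.2832 billion.

£186.28 billion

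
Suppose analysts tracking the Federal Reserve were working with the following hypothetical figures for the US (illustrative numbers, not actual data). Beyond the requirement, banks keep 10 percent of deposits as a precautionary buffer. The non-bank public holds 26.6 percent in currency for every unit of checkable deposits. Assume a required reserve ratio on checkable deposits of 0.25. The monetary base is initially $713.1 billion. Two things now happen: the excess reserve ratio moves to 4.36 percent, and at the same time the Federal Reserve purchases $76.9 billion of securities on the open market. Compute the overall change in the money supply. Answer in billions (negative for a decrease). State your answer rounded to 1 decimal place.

Before: m₁ = (1 + 0.266) / (0.25 + 0.1 + 0.266) ≈ 2.05519, MB₁ = 713.1, so M₁ = 2.05519 × 713.1 ≈ 1465.556 billion.
After: m₂ = (1 + 0.266) / (0.25 + 0.0436 + 0.266) ≈ 2.26233, MB₂ = 713.1 + 76.9 = 790, so M₂ = 2.26233 × 790 = 1787.2407 billion.
ΔM = M₂ − M₁ = 1787.2407 − 1465.556 = 321.6847 billion.

$321.7 billion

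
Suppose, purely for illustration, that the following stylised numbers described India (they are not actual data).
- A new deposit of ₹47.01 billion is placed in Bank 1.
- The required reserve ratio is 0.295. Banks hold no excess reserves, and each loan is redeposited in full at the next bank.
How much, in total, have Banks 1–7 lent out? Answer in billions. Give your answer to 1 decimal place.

₹102.6 billion

Bank i lends (1 − rr)^i of the original deposit: Bank 1 lends 47.01·0.7050 ≈ 33.1421, Bank 2 lends 47.01·0.7050² ≈ 23.3651, and so on.
Summing a geometric series: total = 47.01·[0.7050·(1 − 0.7050^7) / (1 − 0.7050)] ≈ 102.6211 billion.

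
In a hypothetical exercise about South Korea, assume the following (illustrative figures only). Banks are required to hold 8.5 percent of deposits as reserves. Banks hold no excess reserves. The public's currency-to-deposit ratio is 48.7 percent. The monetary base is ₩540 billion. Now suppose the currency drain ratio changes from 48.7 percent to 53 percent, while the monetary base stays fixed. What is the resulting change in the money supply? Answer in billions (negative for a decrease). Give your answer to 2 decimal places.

-60.40 billion

Initially m₁ = (1 + 0.487) / (0.085 + 0.487) ≈ 2.599650, so M₁ = 2.599650 × 540 = 1403.811 billion.
After the change m₂ = (1 + 0.53) / (0.085 + 0.53) ≈ 2.487805, so M₂ = 2.487805 × 540 = 1343.4147 billion.
ΔM = M₂ − M₁ = 1343.4147 − 1403.811 = -60.3963 billion.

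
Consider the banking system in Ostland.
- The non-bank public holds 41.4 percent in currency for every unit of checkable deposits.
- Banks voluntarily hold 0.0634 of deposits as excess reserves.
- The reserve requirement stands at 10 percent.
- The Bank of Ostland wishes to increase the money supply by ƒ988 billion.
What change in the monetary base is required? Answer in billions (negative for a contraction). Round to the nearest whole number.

ƒ403 billion

The money multiplier is m = (1 + c) / (rr + e + c) = (1 + 0.414) / (0.1 + 0.0634 + 0.414) ≈ 2.4489.
ΔMB = ΔM / m = (+988) / 2.4489 ≈ 403.4464 billion.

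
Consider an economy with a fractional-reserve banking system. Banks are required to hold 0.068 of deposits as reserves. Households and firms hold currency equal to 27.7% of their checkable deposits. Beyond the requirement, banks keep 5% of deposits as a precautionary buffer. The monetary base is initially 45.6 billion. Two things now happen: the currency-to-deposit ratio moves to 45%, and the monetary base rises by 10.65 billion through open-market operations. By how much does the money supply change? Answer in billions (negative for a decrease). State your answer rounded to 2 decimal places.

Before: m₁ = (1 + 0.277) / (0.068 + 0.05 + 0.277) ≈ 3.23291, MB₁ = 45.6, so M₁ = 3.23291 × 45.6 ≈ 147.4207 billion.
After: m₂ = (1 + 0.45) / (0.068 + 0.05 + 0.45) ≈ 2.55282, MB₂ = 45.6 + 10.65 = 56.25, so M₂ = 2.55282 × 56.25 ≈ 143.5961 billion.
ΔM = M₂ − M₁ = 143.5961 − 147.4207 = -3.8246 billion.

-3.82 billion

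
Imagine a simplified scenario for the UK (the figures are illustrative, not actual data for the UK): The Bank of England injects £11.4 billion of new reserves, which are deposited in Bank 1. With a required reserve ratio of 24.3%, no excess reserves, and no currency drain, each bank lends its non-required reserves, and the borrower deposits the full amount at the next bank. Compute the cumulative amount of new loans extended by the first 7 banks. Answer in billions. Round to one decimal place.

Bank i lends (1 − rr)^i of the original deposit: Bank 1 lends 11.4·0.7570 = 8.6298, Bank 2 lends 11.4·0.7570² ≈ 6.5328, and so on.
Summing a geometric series: total = 11.4·[0.7570·(1 − 0.7570^7) / (1 − 0.7570)] ≈ 30.4546 billion.

£30.5 billion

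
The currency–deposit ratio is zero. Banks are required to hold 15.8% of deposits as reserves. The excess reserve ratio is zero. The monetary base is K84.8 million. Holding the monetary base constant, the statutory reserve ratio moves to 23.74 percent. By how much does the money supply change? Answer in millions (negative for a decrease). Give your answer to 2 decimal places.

-179.51 million

Initially m₁ = 1 / (0.158) ≈ 6.32911, so M₁ = 6.32911 × 84.8 ≈ 536.7085 million.
After the change m₂ = 1 / (0.2374) ≈ 4.21230, so M₂ = 4.21230 × 84.8 ≈ 357.203 million.
ΔM = M₂ − M₁ = 357.203 − 536.7085 = -179.5055 million.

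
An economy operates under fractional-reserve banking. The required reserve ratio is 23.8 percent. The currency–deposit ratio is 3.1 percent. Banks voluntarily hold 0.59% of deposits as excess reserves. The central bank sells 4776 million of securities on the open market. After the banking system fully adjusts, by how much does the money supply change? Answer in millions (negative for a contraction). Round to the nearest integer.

-17912 million

The money multiplier is m = (1 + c) / (rr + e + c) = (1 + 0.031) / (0.238 + 0.0059 + 0.031) ≈ 3.75045.
The sale removes 4776 million of base, so ΔM = m × ΔMB = 3.75045 × (−4776) = -17912.1492 million.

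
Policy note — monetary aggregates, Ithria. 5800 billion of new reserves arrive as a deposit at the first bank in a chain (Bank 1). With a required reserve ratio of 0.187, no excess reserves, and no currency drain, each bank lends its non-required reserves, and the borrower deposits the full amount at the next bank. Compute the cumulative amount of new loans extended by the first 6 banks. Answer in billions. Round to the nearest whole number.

17935 billion

Bank i lends (1 − rr)^i of the original deposit: Bank 1 lends 5800·0.8130 = 4715.4000, Bank 2 lends 5800·0.8130² = 3833.6202, and so on.
Summing a geometric series: total = 5800·[0.8130·(1 − 0.8130^6) / (1 − 0.8130)] ≈ 17934.5536 billion.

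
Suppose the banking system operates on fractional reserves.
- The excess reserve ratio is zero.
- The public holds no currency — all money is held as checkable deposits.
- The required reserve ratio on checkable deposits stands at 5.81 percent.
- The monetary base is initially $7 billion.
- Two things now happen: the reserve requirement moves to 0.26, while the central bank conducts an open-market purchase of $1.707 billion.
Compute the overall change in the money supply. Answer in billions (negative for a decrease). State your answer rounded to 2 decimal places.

-86.99 billion

Before: m₁ = 1 / (0.0581) ≈ 17.2117, MB₁ = 7, so M₁ = 17.2117 × 7 = 120.4819 billion.
After: m₂ = 1 / (0.26) ≈ 3.8462, MB₂ = 7 + 1.707 = 8.707, so M₂ = 3.8462 × 8.707 ≈ 33.4889 billion.
ΔM = M₂ − M₁ = 33.4889 − 120.4819 = -86.993 billion.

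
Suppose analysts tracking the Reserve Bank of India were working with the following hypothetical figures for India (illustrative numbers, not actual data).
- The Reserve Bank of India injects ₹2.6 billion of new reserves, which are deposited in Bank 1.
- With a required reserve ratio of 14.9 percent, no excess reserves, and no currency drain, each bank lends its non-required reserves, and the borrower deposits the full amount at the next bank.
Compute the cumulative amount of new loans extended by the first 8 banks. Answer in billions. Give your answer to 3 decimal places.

₹10.765 billion

Bank i lends (1 − rr)^i of the original deposit: Bank 1 lends 2.6·0.8510 = 2.2126, Bank 2 lends 2.6·0.8510² ≈ 1.8829, and so on.
Summing a geometric series: total = 2.6·[0.8510·(1 − 0.8510^8) / (1 − 0.8510)] ≈ 10.7650 billion.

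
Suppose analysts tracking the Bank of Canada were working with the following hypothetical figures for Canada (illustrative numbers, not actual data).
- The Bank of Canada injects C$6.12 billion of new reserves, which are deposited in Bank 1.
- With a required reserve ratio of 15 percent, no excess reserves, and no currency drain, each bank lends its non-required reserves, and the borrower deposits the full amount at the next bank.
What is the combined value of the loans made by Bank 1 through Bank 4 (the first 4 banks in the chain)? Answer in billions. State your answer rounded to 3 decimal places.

C$16.577 billion

Bank i lends (1 − rr)^i of the original deposit: Bank 1 lends 6.12·0.8500 = 5.2020, Bank 2 lends 6.12·0.8500² = 4.4217, and so on.
Summing a geometric series: total = 6.12·[0.8500·(1 − 0.8500^4) / (1 − 0.8500)] ≈ 16.5768 billion.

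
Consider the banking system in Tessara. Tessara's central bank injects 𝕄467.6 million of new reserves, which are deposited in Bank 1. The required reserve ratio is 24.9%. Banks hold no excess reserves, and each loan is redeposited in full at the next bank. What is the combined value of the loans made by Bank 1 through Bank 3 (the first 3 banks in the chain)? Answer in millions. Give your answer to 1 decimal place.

𝕄813.0 million

Bank i lends (1 − rr)^i of the original deposit: Bank 1 lends 467.6·0.7510 = 351.1676, Bank 2 lends 467.6·0.7510² ≈ 263.7269, and so on.
Summing a geometric series: total = 467.6·[0.7510·(1 − 0.7510^3) / (1 − 0.7510)] ≈ 812.9533 million.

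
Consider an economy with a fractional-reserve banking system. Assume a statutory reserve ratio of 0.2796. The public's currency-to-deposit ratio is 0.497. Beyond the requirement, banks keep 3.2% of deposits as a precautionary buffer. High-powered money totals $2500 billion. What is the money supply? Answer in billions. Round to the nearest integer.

$4628 billion

The money multiplier is m = (1 + c) / (rr + e + c) = (1 + 0.497) / (0.2796 + 0.032 + 0.497) ≈ 1.85135.
So M = m × MB = 1.85135 × 2500 = 4628.375 billion.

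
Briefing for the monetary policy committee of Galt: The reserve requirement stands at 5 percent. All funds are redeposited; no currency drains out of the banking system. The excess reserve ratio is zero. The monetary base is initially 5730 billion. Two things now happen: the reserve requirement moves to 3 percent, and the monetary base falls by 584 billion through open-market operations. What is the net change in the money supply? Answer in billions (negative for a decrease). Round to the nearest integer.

56933 billion

Before: m₁ = 1 / (0.05) = 20, MB₁ = 5730, so M₁ = 20 × 5730 = 114600 billion.
After: m₂ = 1 / (0.03) ≈ 33.33333, MB₂ = 5730 − 584 = 5146, so M₂ = 33.33333 × 5146 ≈ 171533.3162 billion.
ΔM = M₂ − M₁ = 171533.3162 − 114600 = 56933.3162 billion.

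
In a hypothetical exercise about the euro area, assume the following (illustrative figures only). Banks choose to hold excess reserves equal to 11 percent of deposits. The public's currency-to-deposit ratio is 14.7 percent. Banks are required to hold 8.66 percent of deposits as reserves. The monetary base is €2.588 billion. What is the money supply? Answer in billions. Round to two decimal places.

The money multiplier is m = (1 + c) / (rr + e + c) = (1 + 0.147) / (0.0866 + 0.11 + 0.147) ≈ 3.3382.
So M = m × MB = 3.3382 × 2.588 ≈ 8.6393 billion.

€8.64 billion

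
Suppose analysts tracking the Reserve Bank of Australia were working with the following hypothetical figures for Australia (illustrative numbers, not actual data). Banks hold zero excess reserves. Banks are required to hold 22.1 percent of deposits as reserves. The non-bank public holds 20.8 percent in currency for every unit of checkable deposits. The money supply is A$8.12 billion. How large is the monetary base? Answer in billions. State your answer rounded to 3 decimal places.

The money multiplier is m = (1 + c) / (rr + c) = (1 + 0.208) / (0.221 + 0.208) ≈ 2.81585.
MB = M / m = 8.12 / 2.81585 ≈ 2.8837 billion.

A$2.884 billion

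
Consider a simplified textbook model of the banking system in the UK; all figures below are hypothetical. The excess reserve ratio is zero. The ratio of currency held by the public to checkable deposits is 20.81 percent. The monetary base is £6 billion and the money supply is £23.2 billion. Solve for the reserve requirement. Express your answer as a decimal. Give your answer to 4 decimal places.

Using m = M/MB = 23.2/6 ≈ 3.866667. Since m = (1 + c)/(c + rr + e), the denominator satisfies c + rr + e = (1 + c)/m = (1 + 0.2081) / 3.866667 ≈ 0.312440.
With c = 0.2081 and e = 0, the reserve requirement is 0.312440 − 0.2081 − 0 = 0.10434.

0.1043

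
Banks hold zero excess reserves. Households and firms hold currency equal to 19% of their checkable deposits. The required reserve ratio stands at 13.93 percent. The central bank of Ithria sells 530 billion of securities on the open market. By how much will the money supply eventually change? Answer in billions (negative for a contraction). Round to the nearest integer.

The money multiplier is m = (1 + c) / (rr + c) = (1 + 0.19) / (0.1393 + 0.19) ≈ 3.6137.
The sale removes 530 billion of base, so ΔM = m × ΔMB = 3.6137 × (−530) = -1915.261 billion.

-1915 billion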